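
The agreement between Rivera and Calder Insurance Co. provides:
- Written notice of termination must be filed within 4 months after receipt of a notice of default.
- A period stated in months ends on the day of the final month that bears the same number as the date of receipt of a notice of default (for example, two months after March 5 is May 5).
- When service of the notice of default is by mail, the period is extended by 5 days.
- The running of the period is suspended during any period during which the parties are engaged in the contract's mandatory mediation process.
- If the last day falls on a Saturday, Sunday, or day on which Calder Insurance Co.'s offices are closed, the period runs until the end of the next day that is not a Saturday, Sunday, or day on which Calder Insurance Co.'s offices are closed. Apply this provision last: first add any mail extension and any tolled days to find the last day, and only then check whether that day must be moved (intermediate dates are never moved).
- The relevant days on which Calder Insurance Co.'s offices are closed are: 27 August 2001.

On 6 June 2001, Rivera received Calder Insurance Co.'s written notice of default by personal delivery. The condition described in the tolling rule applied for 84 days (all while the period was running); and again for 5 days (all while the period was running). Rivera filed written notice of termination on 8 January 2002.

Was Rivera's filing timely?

4 months after 6 June 2001 is October 6, 2001.
Service was not by mail, so no mail extension applies.
Tolling adds 84 days: October 6, 2001 + 84 days = December 29, 2001.
Tolling adds 5 days: December 29, 2001 + 5 days = January 3, 2002.
January 3, 2002 is a Thursday and not a day on which Calder Insurance Co.'s offices are closed, so no extension applies.
The deadline is January 3, 2002; the filing on January 8, 2002 is after that date.

No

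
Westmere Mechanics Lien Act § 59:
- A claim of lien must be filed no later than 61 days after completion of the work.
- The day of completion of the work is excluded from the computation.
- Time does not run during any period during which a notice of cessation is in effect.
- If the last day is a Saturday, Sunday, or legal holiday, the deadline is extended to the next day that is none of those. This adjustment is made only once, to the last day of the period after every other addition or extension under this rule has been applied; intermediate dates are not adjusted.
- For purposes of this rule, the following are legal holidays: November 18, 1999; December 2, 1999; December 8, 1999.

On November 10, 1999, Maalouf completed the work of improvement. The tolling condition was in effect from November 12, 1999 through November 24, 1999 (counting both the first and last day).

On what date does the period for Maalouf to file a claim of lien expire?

61 days after November 10, 1999 is January 10, 2000.
From November 12, 1999 through November 24, 1999 inclusive is 13 days; tolling adds 13 days: January 10, 2000 + 13 days = January 23, 2000.
January 23, 2000 is Sunday. The next qualifying day is January 24, 2000.

January 24, 2000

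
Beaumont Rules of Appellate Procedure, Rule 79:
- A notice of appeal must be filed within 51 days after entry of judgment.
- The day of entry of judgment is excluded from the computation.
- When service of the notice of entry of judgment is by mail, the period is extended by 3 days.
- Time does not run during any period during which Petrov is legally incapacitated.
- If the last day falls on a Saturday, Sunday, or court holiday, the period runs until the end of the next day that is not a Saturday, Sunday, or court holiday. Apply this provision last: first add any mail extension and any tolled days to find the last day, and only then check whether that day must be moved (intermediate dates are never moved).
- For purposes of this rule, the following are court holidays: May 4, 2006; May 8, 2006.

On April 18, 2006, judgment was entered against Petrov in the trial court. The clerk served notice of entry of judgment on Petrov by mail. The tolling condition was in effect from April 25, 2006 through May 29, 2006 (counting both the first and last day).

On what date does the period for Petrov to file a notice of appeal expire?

51 days after April 18, 2006 is June 8, 2006.
Service was by mail, adding 3 days: June 8, 2006 + 3 days = June 11, 2006.
From April 25, 2006 through May 29, 2006 inclusive is 35 days; tolling adds 35 days: June 11, 2006 + 35 days = July 16, 2006.
July 16, 2006 is Sunday. The next qualifying day is July 17, 2006.

July 17, 2006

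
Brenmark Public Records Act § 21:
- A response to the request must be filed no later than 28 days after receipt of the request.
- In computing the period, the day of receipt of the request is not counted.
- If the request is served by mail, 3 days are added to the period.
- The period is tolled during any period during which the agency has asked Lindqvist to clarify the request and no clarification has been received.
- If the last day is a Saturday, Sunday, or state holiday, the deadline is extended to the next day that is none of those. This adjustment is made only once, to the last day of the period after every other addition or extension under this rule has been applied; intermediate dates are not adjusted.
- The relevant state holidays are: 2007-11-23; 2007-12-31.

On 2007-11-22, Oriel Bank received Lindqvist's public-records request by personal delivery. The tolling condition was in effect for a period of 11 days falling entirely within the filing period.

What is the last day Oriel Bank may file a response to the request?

28 days after 2007-11-22 is December 20, 2007.
Service was not by mail, so no mail extension applies.
Tolling adds 11 days: December 20, 2007 + 11 days = December 31, 2007.
December 31, 2007 is a listed holiday. The next qualifying day is January 1, 2008.

January 1, 2008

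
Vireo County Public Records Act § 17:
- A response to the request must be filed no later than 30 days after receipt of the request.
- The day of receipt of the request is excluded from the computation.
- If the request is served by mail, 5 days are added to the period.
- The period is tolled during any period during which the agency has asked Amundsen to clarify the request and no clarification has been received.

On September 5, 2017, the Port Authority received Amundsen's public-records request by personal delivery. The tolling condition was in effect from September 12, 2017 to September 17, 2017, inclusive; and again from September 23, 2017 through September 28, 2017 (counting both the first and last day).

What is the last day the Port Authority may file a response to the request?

30 days after September 5, 2017 is October 5, 2017.
Service was not by mail, so no mail extension applies.
From September 12, 2017 through September 17, 2017 inclusive is 6 days; tolling adds 6 days: October 5, 2017 + 6 days = October 11, 2017.
From September 23, 2017 through September 28, 2017 inclusive is 6 days; tolling adds 6 days: October 11, 2017 + 6 days = October 17, 2017.

October 17, 2017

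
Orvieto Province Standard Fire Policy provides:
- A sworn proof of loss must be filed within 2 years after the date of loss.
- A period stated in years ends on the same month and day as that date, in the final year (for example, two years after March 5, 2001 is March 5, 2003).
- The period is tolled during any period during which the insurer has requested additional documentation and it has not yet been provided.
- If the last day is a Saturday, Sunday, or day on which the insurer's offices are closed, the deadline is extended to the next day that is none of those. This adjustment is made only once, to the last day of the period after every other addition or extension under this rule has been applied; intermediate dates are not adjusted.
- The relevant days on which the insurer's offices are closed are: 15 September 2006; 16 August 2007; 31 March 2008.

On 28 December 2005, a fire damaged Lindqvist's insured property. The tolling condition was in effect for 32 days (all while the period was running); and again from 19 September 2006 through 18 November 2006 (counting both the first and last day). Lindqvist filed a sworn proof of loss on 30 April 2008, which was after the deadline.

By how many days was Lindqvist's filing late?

29 days

2 years after 28 December 2005 is December 28, 2007.
Tolling adds 32 days: December 28, 2007 + 32 days = January 29, 2008.
From September 19, 2006 through November 18, 2006 inclusive is 61 days; tolling adds 61 days: January 29, 2008 + 61 days = March 30, 2008.
March 30, 2008 is Sunday; March 31, 2008 is a listed holiday. The next qualifying day is April 1, 2008.
The deadline is April 1, 2008; from April 1, 2008 to April 30, 2008 is 29 days.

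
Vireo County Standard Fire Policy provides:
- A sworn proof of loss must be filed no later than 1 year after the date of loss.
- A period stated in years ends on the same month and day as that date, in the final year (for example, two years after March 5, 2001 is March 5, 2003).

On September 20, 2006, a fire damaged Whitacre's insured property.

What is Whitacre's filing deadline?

September 20, 2007

1 year after September 20, 2006 is September 20, 2007.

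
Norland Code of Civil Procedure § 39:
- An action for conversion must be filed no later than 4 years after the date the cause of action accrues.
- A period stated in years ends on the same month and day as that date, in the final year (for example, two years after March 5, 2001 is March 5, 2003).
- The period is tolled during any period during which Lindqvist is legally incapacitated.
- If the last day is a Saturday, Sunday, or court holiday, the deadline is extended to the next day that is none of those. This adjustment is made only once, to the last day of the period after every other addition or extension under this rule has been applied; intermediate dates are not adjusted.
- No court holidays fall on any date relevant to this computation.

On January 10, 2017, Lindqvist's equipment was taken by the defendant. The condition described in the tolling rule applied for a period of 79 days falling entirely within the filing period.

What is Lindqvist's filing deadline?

4 years after January 10, 2017 is January 10, 2021.
Tolling adds 79 days: January 10, 2021 + 79 days = March 30, 2021.
March 30, 2021 is a Tuesday and not a court holiday, so no extension applies.

March 30, 2021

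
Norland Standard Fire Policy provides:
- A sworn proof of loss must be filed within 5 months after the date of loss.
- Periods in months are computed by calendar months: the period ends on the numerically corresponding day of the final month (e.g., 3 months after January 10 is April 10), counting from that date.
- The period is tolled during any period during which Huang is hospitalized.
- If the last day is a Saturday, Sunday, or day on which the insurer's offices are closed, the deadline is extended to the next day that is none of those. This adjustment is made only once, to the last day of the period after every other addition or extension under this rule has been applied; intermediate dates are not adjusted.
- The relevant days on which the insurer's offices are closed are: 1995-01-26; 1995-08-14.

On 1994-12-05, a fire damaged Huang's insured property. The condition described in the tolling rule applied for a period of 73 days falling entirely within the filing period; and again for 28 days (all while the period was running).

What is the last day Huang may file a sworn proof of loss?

5 months after 1994-12-05 is May 5, 1995.
Tolling adds 73 days: May 5, 1995 + 73 days = July 17, 1995.
Tolling adds 28 days: July 17, 1995 + 28 days = August 14, 1995.
August 14, 1995 is a listed holiday. The next qualifying day is August 15, 1995.

August 15, 1995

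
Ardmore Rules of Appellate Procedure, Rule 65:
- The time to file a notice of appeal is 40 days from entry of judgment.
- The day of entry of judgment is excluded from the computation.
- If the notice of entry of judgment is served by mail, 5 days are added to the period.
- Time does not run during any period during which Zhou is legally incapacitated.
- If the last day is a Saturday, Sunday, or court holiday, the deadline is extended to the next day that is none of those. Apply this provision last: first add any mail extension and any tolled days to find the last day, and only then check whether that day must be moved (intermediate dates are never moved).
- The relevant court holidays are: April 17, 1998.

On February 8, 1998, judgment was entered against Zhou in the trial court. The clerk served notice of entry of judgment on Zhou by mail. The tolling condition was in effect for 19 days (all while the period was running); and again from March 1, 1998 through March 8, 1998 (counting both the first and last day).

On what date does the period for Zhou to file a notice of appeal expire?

40 days after February 8, 1998 is March 20, 1998.
Service was by mail, adding 5 days: March 20, 1998 + 5 days = March 25, 1998.
Tolling adds 19 days: March 25, 1998 + 19 days = April 13, 1998.
From March 1, 1998 through March 8, 1998 inclusive is 8 days; tolling adds 8 days: April 13, 1998 + 8 days = April 21, 1998.
April 21, 1998 is a Tuesday and not a court holiday, so no extension applies.

April 21, 1998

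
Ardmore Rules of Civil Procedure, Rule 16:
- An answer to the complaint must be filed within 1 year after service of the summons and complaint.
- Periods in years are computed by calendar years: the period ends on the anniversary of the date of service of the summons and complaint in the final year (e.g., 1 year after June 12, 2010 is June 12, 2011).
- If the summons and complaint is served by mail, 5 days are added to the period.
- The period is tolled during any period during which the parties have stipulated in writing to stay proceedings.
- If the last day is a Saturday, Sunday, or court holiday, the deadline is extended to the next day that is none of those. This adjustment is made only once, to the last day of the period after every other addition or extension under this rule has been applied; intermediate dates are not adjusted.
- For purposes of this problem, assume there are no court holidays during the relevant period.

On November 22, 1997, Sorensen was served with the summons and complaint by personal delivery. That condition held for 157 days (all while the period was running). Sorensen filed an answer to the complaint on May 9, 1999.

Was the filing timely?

No

1 year after November 22, 1997 is November 22, 1998.
Service was not by mail, so no mail extension applies.
Tolling adds 157 days: November 22, 1998 + 157 days = April 28, 1999.
April 28, 1999 is a Wednesday and not a court holiday, so no extension applies.
The deadline is April 28, 1999; the filing on May 9, 1999 is after that date.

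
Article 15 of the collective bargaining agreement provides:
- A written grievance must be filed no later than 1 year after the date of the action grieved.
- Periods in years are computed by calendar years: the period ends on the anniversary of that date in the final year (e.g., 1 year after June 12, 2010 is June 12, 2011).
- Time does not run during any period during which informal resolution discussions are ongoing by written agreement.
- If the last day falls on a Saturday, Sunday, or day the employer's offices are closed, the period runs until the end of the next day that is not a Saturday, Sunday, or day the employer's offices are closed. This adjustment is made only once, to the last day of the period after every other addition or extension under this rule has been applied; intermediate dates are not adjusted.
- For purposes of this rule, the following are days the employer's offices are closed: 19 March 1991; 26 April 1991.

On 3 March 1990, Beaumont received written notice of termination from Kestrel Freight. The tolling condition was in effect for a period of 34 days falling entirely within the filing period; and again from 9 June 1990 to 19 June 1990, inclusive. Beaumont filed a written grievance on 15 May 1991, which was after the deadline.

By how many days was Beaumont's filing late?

1 year after 3 March 1990 is March 3, 1991.
Tolling adds 34 days: March 3, 1991 + 34 days = April 6, 1991.
From June 9, 1990 through June 19, 1990 inclusive is 11 days; tolling adds 11 days: April 6, 1991 + 11 days = April 17, 1991.
April 17, 1991 is a Wednesday and not a day the employer's offices are closed, so no extension applies.
The deadline is April 17, 1991; from April 17, 1991 to May 15, 1991 is 28 days.

28 days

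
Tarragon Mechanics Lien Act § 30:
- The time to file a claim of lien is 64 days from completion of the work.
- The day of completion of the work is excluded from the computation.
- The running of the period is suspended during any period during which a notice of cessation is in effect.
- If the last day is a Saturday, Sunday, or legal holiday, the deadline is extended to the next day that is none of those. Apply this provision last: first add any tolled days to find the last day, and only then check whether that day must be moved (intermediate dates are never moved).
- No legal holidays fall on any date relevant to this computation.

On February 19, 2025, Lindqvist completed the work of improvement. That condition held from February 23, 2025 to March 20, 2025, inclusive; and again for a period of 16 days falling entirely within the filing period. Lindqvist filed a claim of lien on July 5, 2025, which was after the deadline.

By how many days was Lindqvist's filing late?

30 days

64 days after February 19, 2025 is April 24, 2025.
From February 23, 2025 through March 20, 2025 inclusive is 26 days; tolling adds 26 days: April 24, 2025 + 26 days = May 20, 2025.
Tolling adds 16 days: May 20, 2025 + 16 days = June 5, 2025.
June 5, 2025 is a Thursday and not a legal holiday, so no extension applies.
The deadline is June 5, 2025; from June 5, 2025 to July 5, 2025 is 30 days.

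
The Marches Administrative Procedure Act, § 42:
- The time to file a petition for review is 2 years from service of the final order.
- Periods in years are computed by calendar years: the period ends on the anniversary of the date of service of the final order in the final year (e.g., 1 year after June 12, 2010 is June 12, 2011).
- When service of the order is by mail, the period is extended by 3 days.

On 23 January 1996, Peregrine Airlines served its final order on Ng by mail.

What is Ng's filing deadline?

January 26, 1998

2 years after 23 January 1996 is January 23, 1998.
Service was by mail, adding 3 days: January 23, 1998 + 3 days = January 26, 1998.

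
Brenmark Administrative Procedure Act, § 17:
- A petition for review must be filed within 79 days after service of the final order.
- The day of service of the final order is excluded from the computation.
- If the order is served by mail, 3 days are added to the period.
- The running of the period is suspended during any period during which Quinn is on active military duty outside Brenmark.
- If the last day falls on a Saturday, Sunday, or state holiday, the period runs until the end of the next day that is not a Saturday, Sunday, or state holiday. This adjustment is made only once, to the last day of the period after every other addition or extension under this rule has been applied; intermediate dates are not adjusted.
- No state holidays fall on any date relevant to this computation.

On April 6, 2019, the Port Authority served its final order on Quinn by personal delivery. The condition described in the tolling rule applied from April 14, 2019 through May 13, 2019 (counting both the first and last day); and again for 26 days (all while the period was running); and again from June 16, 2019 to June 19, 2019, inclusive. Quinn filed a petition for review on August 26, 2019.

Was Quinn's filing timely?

No

79 days after April 6, 2019 is June 24, 2019.
Service was not by mail, so no mail extension applies.
From April 14, 2019 through May 13, 2019 inclusive is 30 days; tolling adds 30 days: June 24, 2019 + 30 days = July 24, 2019.
Tolling adds 26 days: July 24, 2019 + 26 days = August 19, 2019.
From June 16, 2019 through June 19, 2019 inclusive is 4 days; tolling adds 4 days: August 19, 2019 + 4 days = August 23, 2019.
August 23, 2019 is a Friday and not a state holiday, so no extension applies.
The deadline is August 23, 2019; the filing on August 26, 2019 is after that date.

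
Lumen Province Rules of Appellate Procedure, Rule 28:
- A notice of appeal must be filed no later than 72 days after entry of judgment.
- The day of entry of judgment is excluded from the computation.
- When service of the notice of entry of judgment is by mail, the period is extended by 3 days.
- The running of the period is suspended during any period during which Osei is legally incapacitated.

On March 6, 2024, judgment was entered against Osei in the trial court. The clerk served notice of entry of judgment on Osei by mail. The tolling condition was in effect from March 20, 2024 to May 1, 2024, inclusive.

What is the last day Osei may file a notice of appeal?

72 days after March 6, 2024 is May 17, 2024.
Service was by mail, adding 3 days: May 17, 2024 + 3 days = May 20, 2024.
From March 20, 2024 through May 1, 2024 inclusive is 43 days; tolling adds 43 days: May 20, 2024 + 43 days = July 2, 2024.

July 2, 2024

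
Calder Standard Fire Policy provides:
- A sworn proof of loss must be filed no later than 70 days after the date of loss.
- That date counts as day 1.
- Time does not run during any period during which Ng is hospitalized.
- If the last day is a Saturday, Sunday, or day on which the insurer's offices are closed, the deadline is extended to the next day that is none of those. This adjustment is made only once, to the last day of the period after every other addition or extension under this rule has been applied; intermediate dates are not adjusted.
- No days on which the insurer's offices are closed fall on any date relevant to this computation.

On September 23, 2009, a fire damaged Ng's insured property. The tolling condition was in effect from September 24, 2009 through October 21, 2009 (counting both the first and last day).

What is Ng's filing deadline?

Counting September 23, 2009 as day 1, day 70 is December 1, 2009.
From September 24, 2009 through October 21, 2009 inclusive is 28 days; tolling adds 28 days: December 1, 2009 + 28 days = December 29, 2009.
December 29, 2009 is a Tuesday and not a day on which the insurer's offices are closed, so no extension applies.

December 29, 2009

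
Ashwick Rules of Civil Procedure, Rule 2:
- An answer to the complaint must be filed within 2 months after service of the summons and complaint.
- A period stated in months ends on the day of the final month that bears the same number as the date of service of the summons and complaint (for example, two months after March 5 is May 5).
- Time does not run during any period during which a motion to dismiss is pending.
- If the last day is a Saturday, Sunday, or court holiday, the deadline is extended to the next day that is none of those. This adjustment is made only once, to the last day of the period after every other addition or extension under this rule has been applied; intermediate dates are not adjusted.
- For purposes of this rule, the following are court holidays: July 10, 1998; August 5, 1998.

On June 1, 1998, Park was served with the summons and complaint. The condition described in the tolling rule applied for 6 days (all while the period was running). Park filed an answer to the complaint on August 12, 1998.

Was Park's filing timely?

No

2 months after June 1, 1998 is August 1, 1998.
Tolling adds 6 days: August 1, 1998 + 6 days = August 7, 1998.
August 7, 1998 is a Friday and not a court holiday, so no extension applies.
The deadline is August 7, 1998; the filing on August 12, 1998 is after that date.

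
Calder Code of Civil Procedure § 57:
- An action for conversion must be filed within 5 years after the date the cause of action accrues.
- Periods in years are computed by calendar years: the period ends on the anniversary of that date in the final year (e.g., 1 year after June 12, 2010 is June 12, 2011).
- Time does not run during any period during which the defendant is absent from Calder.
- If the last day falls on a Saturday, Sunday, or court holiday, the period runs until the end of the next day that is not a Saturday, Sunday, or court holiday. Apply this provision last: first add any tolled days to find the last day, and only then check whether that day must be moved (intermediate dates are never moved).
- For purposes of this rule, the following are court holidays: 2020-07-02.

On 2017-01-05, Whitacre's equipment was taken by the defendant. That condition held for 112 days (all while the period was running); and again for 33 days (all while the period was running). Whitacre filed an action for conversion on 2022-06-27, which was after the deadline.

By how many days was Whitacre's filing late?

28 days

5 years after 2017-01-05 is January 5, 2022.
Tolling adds 112 days: January 5, 2022 + 112 days = April 27, 2022.
Tolling adds 33 days: April 27, 2022 + 33 days = May 30, 2022.
May 30, 2022 is a Monday and not a court holiday, so no extension applies.
The deadline is May 30, 2022; from May 30, 2022 to June 27, 2022 is 28 days.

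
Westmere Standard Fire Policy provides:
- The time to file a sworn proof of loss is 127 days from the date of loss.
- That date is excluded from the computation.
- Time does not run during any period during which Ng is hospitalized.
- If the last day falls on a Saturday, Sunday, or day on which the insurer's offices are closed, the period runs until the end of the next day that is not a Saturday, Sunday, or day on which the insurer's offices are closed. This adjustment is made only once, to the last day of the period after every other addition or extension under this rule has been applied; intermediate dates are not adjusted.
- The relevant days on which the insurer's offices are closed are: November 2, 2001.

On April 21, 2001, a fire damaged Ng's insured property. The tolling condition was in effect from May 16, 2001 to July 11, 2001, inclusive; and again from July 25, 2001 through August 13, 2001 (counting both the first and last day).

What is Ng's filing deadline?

November 12, 2001

127 days after April 21, 2001 is August 26, 2001.
From May 16, 2001 through July 11, 2001 inclusive is 57 days; tolling adds 57 days: August 26, 2001 + 57 days = October 22, 2001.
From July 25, 2001 through August 13, 2001 inclusive is 20 days; tolling adds 20 days: October 22, 2001 + 20 days = November 11, 2001.
November 11, 2001 is Sunday. The next qualifying day is November 12, 2001.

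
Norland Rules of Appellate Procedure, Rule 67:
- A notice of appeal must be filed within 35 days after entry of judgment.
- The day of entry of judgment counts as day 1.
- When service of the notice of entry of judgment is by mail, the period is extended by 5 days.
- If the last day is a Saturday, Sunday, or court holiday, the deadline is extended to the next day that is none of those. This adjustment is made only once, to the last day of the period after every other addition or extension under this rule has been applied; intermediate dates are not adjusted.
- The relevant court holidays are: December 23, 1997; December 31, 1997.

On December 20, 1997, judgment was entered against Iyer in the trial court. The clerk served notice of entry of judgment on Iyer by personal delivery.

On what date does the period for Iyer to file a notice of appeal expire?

January 23, 1998

Counting December 20, 1997 as day 1, day 35 is January 23, 1998.
Service was not by mail, so no mail extension applies.
January 23, 1998 is a Friday and not a court holiday, so no extension applies.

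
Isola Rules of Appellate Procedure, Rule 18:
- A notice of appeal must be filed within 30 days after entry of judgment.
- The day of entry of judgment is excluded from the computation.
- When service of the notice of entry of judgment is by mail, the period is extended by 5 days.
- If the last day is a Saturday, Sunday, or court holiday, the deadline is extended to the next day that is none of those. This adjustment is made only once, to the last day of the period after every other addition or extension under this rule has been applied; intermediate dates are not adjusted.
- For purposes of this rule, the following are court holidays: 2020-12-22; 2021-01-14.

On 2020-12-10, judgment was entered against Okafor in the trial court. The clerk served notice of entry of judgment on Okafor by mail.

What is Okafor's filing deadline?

January 15, 2021

30 days after 2020-12-10 is January 9, 2021.
Service was by mail, adding 5 days: January 9, 2021 + 5 days = January 14, 2021.
January 14, 2021 is a listed holiday. The next qualifying day is January 15, 2021.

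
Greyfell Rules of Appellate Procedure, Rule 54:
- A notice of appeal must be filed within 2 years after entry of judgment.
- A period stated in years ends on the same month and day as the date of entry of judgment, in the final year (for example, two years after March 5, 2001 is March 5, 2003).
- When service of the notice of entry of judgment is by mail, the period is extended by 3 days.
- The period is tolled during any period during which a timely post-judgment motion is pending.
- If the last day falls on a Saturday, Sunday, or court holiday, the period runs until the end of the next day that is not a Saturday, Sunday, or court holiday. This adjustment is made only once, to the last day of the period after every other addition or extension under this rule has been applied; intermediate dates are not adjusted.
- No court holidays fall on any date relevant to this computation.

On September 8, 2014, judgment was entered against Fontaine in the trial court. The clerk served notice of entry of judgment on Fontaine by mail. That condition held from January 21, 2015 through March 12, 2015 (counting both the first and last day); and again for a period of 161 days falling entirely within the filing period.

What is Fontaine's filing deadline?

2 years after September 8, 2014 is September 8, 2016.
Service was by mail, adding 3 days: September 8, 2016 + 3 days = September 11, 2016.
From January 21, 2015 through March 12, 2015 inclusive is 51 days; tolling adds 51 days: September 11, 2016 + 51 days = November 1, 2016.
Tolling adds 161 days: November 1, 2016 + 161 days = April 11, 2017.
April 11, 2017 is a Tuesday and not a court holiday, so no extension applies.

April 11, 2017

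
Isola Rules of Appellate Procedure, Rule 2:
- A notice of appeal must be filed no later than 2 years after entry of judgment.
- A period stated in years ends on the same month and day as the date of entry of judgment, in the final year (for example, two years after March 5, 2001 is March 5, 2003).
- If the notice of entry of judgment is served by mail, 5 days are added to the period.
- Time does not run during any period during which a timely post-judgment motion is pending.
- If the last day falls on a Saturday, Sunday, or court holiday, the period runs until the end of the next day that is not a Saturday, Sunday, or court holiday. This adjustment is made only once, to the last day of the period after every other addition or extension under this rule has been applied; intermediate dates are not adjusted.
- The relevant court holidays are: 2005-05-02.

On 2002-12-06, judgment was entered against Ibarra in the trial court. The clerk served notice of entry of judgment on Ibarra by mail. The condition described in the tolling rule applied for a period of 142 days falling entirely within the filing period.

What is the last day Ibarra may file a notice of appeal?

2 years after 2002-12-06 is December 6, 2004.
Service was by mail, adding 5 days: December 6, 2004 + 5 days = December 11, 2004.
Tolling adds 142 days: December 11, 2004 + 142 days = May 2, 2005.
May 2, 2005 is a listed holiday. The next qualifying day is May 3, 2005.

May 3, 2005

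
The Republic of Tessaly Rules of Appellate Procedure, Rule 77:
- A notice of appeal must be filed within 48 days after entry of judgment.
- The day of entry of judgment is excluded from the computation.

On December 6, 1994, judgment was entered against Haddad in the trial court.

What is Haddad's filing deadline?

January 23, 1995

48 days after December 6, 1994 is January 23, 1995.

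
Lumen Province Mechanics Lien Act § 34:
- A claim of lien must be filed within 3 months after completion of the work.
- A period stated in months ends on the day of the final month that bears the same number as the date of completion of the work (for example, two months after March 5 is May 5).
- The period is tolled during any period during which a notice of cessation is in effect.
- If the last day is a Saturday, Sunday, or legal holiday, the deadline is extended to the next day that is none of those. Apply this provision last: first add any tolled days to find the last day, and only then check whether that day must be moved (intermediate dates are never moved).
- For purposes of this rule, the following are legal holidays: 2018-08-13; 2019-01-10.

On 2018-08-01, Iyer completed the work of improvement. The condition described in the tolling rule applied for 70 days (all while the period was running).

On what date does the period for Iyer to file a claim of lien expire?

3 months after 2018-08-01 is November 1, 2018.
Tolling adds 70 days: November 1, 2018 + 70 days = January 10, 2019.
January 10, 2019 is a listed holiday. The next qualifying day is January 11, 2019.

January 11, 2019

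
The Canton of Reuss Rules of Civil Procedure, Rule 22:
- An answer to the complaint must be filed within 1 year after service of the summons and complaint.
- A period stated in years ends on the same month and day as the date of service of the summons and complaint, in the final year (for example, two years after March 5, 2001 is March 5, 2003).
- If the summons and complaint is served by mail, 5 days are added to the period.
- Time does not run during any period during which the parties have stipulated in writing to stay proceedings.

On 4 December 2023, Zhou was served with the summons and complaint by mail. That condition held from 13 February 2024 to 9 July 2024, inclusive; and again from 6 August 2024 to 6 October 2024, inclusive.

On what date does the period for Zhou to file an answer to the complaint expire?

July 7, 2025

1 year after 4 December 2023 is December 4, 2024.
Service was by mail, adding 5 days: December 4, 2024 + 5 days = December 9, 2024.
From February 13, 2024 through July 9, 2024 inclusive is 148 days; tolling adds 148 days: December 9, 2024 + 148 days = May 6, 2025.
From August 6, 2024 through October 6, 2024 inclusive is 62 days; tolling adds 62 days: May 6, 2025 + 62 days = July 7, 2025.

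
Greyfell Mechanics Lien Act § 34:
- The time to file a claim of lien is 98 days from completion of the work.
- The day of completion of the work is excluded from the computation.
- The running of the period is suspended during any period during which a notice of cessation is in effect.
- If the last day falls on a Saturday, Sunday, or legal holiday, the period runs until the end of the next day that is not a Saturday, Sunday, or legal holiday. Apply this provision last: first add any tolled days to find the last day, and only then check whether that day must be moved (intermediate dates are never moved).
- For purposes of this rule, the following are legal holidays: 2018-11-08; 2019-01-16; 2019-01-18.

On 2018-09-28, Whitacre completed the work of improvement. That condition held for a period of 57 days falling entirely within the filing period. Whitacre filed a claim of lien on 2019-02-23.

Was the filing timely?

98 days after 2018-09-28 is January 4, 2019.
Tolling adds 57 days: January 4, 2019 + 57 days = March 2, 2019.
March 2, 2019 is Saturday; March 3, 2019 is Sunday. The next qualifying day is March 4, 2019.
The deadline is March 4, 2019; the filing on February 23, 2019 is on or before that date.

Yes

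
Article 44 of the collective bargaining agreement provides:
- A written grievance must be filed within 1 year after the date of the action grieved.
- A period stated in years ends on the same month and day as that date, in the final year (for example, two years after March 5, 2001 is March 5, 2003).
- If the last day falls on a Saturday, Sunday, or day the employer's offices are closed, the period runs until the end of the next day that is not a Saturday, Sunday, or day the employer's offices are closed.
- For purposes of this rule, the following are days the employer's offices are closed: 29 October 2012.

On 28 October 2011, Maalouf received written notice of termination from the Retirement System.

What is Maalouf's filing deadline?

October 30, 2012

1 year after 28 October 2011 is October 28, 2012.
October 28, 2012 is Sunday; October 29, 2012 is a listed holiday. The next qualifying day is October 30, 2012.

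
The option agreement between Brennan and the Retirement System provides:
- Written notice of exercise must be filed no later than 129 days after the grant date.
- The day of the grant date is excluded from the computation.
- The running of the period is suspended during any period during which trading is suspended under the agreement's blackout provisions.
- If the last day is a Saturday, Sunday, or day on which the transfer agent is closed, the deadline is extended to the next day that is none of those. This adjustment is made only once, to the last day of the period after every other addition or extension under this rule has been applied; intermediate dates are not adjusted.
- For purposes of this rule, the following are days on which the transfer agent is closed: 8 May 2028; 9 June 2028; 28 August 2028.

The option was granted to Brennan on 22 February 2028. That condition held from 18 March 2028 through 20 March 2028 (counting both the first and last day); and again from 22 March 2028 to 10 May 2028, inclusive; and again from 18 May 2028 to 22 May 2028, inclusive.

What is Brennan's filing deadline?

129 days after 22 February 2028 is June 30, 2028.
From March 18, 2028 through March 20, 2028 inclusive is 3 days; tolling adds 3 days: June 30, 2028 + 3 days = July 3, 2028.
From March 22, 2028 through May 10, 2028 inclusive is 50 days; tolling adds 50 days: July 3, 2028 + 50 days = August 22, 2028.
From May 18, 2028 through May 22, 2028 inclusive is 5 days; tolling adds 5 days: August 22, 2028 + 5 days = August 27, 2028.
August 27, 2028 is Sunday; August 28, 2028 is a listed holiday. The next qualifying day is August 29, 2028.

August 29, 2028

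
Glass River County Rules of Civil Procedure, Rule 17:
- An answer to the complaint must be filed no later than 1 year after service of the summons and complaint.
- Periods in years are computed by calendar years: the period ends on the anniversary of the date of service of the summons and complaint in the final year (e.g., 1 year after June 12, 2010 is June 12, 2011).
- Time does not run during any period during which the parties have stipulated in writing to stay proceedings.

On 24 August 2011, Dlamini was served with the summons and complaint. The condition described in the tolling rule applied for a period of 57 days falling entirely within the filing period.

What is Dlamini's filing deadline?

October 20, 2012

1 year after 24 August 2011 is August 24, 2012.
Tolling adds 57 days: August 24, 2012 + 57 days = October 20, 2012.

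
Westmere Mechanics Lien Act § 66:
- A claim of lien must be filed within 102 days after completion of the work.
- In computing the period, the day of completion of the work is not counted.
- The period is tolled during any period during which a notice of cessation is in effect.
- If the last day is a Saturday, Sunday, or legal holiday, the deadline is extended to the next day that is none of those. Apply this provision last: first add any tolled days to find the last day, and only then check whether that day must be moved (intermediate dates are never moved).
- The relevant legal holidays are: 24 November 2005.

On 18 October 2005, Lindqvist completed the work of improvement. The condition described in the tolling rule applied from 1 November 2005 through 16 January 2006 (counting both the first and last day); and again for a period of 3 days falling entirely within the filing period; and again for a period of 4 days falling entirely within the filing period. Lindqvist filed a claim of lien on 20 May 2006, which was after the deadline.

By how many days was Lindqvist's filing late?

26 days

102 days after 18 October 2005 is January 28, 2006.
From November 1, 2005 through January 16, 2006 inclusive is 77 days; tolling adds 77 days: January 28, 2006 + 77 days = April 15, 2006.
Tolling adds 3 days: April 15, 2006 + 3 days = April 18, 2006.
Tolling adds 4 days: April 18, 2006 + 4 days = April 22, 2006.
April 22, 2006 is Saturday; April 23, 2006 is Sunday. The next qualifying day is April 24, 2006.
The deadline is April 24, 2006; from April 24, 2006 to May 20, 2006 is 26 days.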